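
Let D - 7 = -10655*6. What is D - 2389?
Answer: -66312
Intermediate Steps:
D = -63923 (D = 7 - 10655*6 = 7 - 63930 = -63923)
D - 2389 = -63923 - 2389 = -66312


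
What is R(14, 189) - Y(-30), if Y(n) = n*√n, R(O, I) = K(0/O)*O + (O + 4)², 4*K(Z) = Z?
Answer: 324 + 30*I*√30 ≈ 324.0 + 164.32*I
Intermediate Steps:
K(Z) = Z/4
R(O, I) = (4 + O)² (R(O, I) = ((0/O)/4)*O + (O + 4)² = ((¼)*0)*O + (4 + O)² = 0*O + (4 + O)² = 0 + (4 + O)² = (4 + O)²)
Y(n) = n^(3/2)
R(14, 189) - Y(-30) = (4 + 14)² - (-30)^(3/2) = 18² - (-30)*I*√30 = 324 + 30*I*√30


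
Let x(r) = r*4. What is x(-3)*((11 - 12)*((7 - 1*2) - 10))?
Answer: -60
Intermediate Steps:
x(r) = 4*r
x(-3)*((11 - 12)*((7 - 1*2) - 10)) = (4*(-3))*((11 - 12)*((7 - 1*2) - 10)) = -(-12)*((7 - 2) - 10) = -(-12)*(5 - 10) = -(-12)*(-5) = -12*5 = -60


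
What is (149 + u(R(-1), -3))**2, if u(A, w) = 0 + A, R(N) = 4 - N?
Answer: 23716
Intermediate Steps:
u(A, w) = A
(149 + u(R(-1), -3))**2 = (149 + (4 - 1*(-1)))**2 = (149 + (4 + 1))**2 = (149 + 5)**2 = 154**2 = 23716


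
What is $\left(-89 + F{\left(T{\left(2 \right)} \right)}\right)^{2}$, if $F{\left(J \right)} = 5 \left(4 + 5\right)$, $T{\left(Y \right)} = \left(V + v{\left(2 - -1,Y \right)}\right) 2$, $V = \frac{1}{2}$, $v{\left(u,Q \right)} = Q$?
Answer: $1936$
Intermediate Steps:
$V = \frac{1}{2} \approx 0.5$
$T{\left(Y \right)} = 1 + 2 Y$ ($T{\left(Y \right)} = \left(\frac{1}{2} + Y\right) 2 = 1 + 2 Y$)
$F{\left(J \right)} = 45$ ($F{\left(J \right)} = 5 \cdot 9 = 45$)
$\left(-89 + F{\left(T{\left(2 \right)} \right)}\right)^{2} = \left(-89 + 45\right)^{2} = \left(-44\right)^{2} = 1936$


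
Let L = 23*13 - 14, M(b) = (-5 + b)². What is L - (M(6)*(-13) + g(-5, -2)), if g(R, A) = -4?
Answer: 302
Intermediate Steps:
L = 285 (L = 299 - 14 = 285)
L - (M(6)*(-13) + g(-5, -2)) = 285 - ((-5 + 6)²*(-13) - 4) = 285 - (1²*(-13) - 4) = 285 - (1*(-13) - 4) = 285 - (-13 - 4) = 285 - 1*(-17) = 285 + 17 = 302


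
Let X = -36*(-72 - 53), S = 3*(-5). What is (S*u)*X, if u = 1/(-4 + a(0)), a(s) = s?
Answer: 16875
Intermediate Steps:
S = -15
u = -¼ (u = 1/(-4 + 0) = 1/(-4) = -¼ ≈ -0.25000)
X = 4500 (X = -36*(-125) = 4500)
(S*u)*X = -15*(-¼)*4500 = (15/4)*4500 = 16875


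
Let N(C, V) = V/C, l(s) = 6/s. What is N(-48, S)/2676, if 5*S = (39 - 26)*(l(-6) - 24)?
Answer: 65/128448 ≈ 0.00050604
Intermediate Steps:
S = -65 (S = ((39 - 26)*(6/(-6) - 24))/5 = (13*(6*(-⅙) - 24))/5 = (13*(-1 - 24))/5 = (13*(-25))/5 = (⅕)*(-325) = -65)
N(-48, S)/2676 = -65/(-48)/2676 = -65*(-1/48)*(1/2676) = (65/48)*(1/2676) = 65/128448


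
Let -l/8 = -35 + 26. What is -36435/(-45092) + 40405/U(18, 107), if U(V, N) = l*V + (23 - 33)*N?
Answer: 915088285/5095396 ≈ 179.59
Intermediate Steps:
l = 72 (l = -8*(-35 + 26) = -8*(-9) = 72)
U(V, N) = -10*N + 72*V (U(V, N) = 72*V + (23 - 33)*N = 72*V - 10*N = -10*N + 72*V)
-36435/(-45092) + 40405/U(18, 107) = -36435/(-45092) + 40405/(-10*107 + 72*18) = -36435*(-1/45092) + 40405/(-1070 + 1296) = 36435/45092 + 40405/226 = 915088285/5095396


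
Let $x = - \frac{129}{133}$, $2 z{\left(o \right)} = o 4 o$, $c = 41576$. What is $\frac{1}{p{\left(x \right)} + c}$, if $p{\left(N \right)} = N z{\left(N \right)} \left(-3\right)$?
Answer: $\frac{2352637}{97826116046} \approx 2.4049 \cdot 10^{-5}$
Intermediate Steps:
$z{\left(o \right)} = 2 o^{2}$ ($z{\left(o \right)} = \frac{o 4 o}{2} = \frac{4 o o}{2} = \frac{4 o^{2}}{2} = 2 o^{2}$)
$x = - \frac{129}{133}$ ($x = \left(-129\right) \frac{1}{133} = - \frac{129}{133} \approx -0.96992$)
$p{\left(N \right)} = - 6 N^{3}$ ($p{\left(N \right)} = N 2 N^{2} \left(-3\right) = 2 N^{3} \left(-3\right) = - 6 N^{3}$)
$\frac{1}{p{\left(x \right)} + c} = \frac{1}{- 6 \left(- \frac{129}{133}\right)^{3} + 41576} = \frac{1}{\left(-6\right) \left(- \frac{2146689}{2352637}\right) + 41576} = \frac{1}{\frac{12880134}{2352637} + 41576} = \frac{1}{\frac{97826116046}{2352637}} = \frac{2352637}{97826116046}$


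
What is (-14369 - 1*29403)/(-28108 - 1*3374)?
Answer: 21886/15741 ≈ 1.3904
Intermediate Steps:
(-14369 - 1*29403)/(-28108 - 1*3374) = (-14369 - 29403)/(-28108 - 3374) = -43772/(-31482) = -43772*(-1/31482) = 21886/15741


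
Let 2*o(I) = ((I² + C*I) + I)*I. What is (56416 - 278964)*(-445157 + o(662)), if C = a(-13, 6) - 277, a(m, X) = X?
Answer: -19016875039516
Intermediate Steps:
C = -271 (C = 6 - 277 = -271)
o(I) = I*(I² - 270*I)/2 (o(I) = (((I² - 271*I) + I)*I)/2 = ((I² - 270*I)*I)/2 = (I*(I² - 270*I))/2 = I*(I² - 270*I)/2)
(56416 - 278964)*(-445157 + o(662)) = (56416 - 278964)*(-445157 + (½)*662²*(-270 + 662)) = -222548*(-445157 + (½)*438244*392) = -222548*(-445157 + 85895824) = -222548*85450667 = -19016875039516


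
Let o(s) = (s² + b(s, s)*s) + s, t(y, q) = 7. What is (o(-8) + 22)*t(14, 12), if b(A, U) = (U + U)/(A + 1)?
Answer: 418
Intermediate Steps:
b(A, U) = 2*U/(1 + A) (b(A, U) = (2*U)/(1 + A) = 2*U/(1 + A))
o(s) = s + s² + 2*s²/(1 + s) (o(s) = (s² + (2*s/(1 + s))*s) + s = (s² + 2*s²/(1 + s)) + s = s + s² + 2*s²/(1 + s))
(o(-8) + 22)*t(14, 12) = (-8*((1 - 8)² + 2*(-8))/(1 - 8) + 22)*7 = (-8*((-7)² - 16)/(-7) + 22)*7 = (-8*(-⅐)*(49 - 16) + 22)*7 = (-8*(-⅐)*33 + 22)*7 = (264/7 + 22)*7 = (418/7)*7 = 418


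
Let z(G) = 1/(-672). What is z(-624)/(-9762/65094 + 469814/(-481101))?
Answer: 1739821583/1317067004512 ≈ 0.0013210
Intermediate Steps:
z(G) = -1/672
z(-624)/(-9762/65094 + 469814/(-481101)) = -1/(672*(-9762/65094 + 469814/(-481101))) = -1/(672*(-9762*1/65094 + 469814*(-1/481101))) = -1/(672*(-1627/10849 - 469814/481101)) = -1/(672*(-5879763413/5219464749)) = -1/672*(-5219464749/5879763413) = 1739821583/1317067004512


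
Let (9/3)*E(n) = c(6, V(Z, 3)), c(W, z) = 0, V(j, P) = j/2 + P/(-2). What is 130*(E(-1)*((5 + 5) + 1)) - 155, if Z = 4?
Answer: -155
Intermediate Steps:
V(j, P) = j/2 - P/2 (V(j, P) = j*(1/2) + P*(-1/2) = j/2 - P/2)
E(n) = 0 (E(n) = (1/3)*0 = 0)
130*(E(-1)*((5 + 5) + 1)) - 155 = 130*(0*((5 + 5) + 1)) - 155 = 130*(0*(10 + 1)) - 155 = 130*(0*11) - 155 = 130*0 - 155 = 0 - 155 = -155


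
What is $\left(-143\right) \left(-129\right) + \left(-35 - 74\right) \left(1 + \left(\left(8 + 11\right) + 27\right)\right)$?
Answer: $13324$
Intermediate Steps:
$\left(-143\right) \left(-129\right) + \left(-35 - 74\right) \left(1 + \left(\left(8 + 11\right) + 27\right)\right) = 18447 - 109 \left(1 + \left(19 + 27\right)\right) = 18447 - 109 \left(1 + 46\right) = 18447 - 5123 = 13324$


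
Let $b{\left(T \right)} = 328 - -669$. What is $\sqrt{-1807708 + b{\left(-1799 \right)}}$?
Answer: $i \sqrt{1806711} \approx 1344.1 i$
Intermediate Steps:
$b{\left(T \right)} = 997$ ($b{\left(T \right)} = 328 + 669 = 997$)
$\sqrt{-1807708 + b{\left(-1799 \right)}} = \sqrt{-1807708 + 997} = \sqrt{-1806711} = i \sqrt{1806711}$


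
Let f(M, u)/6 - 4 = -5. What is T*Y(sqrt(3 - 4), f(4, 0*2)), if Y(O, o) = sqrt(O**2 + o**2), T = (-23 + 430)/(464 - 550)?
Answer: -407*sqrt(35)/86 ≈ -27.998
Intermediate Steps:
f(M, u) = -6 (f(M, u) = 24 + 6*(-5) = 24 - 30 = -6)
T = -407/86 (T = 407/(-86) = 407*(-1/86) = -407/86 ≈ -4.7326)
T*Y(sqrt(3 - 4), f(4, 0*2)) = -407*sqrt((sqrt(3 - 4))**2 + (-6)**2)/86 = -407*sqrt((sqrt(-1))**2 + 36)/86 = -407*sqrt(I**2 + 36)/86 = -407*sqrt(-1 + 36)/86 = -407*sqrt(35)/86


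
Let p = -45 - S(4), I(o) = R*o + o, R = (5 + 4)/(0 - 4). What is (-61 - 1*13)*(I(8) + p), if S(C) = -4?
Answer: 3774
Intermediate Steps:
R = -9/4 (R = 9/(-4) = 9*(-¼) = -9/4 ≈ -2.2500)
I(o) = -5*o/4 (I(o) = -9*o/4 + o = -5*o/4)
p = -41 (p = -45 - 1*(-4) = -45 + 4 = -41)
(-61 - 1*13)*(I(8) + p) = (-61 - 1*13)*(-5/4*8 - 41) = (-61 - 13)*(-10 - 41) = -74*(-51) = 3774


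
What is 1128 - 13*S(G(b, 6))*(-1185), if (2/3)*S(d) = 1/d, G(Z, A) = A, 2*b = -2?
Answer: 19917/4 ≈ 4979.3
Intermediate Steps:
b = -1 (b = (1/2)*(-2) = -1)
S(d) = 3/(2*d) (S(d) = 3*(1/d)/2 = 3/(2*d))
1128 - 13*S(G(b, 6))*(-1185) = 1128 - 39/(2*6)*(-1185) = 1128 - 13*1/4*(-1185) = 1128 - 13/4*(-1185) = 1128 + 15405/4 = 19917/4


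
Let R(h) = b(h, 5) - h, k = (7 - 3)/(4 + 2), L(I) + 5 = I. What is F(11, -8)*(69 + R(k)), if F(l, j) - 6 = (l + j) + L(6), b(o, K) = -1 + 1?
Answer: 2050/3 ≈ 683.33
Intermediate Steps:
b(o, K) = 0
L(I) = -5 + I
k = 2/3 (k = 4/6 = 4*(1/6) = 2/3 ≈ 0.66667)
R(h) = -h (R(h) = 0 - h = -h)
F(l, j) = 7 + j + l (F(l, j) = 6 + ((l + j) + (-5 + 6)) = 6 + ((j + l) + 1) = 6 + (1 + j + l) = 7 + j + l)
F(11, -8)*(69 + R(k)) = (7 - 8 + 11)*(69 - 1*2/3) = 10*(69 - 2/3) = 10*(205/3) = 2050/3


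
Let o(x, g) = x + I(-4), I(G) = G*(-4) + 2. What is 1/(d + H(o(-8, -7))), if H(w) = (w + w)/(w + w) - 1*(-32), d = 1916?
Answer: 1/1949 ≈ 0.00051308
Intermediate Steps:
I(G) = 2 - 4*G (I(G) = -4*G + 2 = 2 - 4*G)
o(x, g) = 18 + x (o(x, g) = x + (2 - 4*(-4)) = x + (2 + 16) = x + 18 = 18 + x)
H(w) = 33 (H(w) = (2*w)/((2*w)) + 32 = (2*w)*(1/(2*w)) + 32 = 1 + 32 = 33)
1/(d + H(o(-8, -7))) = 1/(1916 + 33) = 1/1949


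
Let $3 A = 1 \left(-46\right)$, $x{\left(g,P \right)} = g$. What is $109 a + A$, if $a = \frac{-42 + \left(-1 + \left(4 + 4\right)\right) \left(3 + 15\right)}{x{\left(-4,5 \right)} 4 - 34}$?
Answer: $- \frac{14884}{75} \approx -198.45$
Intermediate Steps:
$A = - \frac{46}{3}$ ($A = \frac{1 \left(-46\right)}{3} = \frac{1}{3} \left(-46\right) = - \frac{46}{3} \approx -15.333$)
$a = - \frac{42}{25}$ ($a = \frac{-42 + \left(-1 + \left(4 + 4\right)\right) \left(3 + 15\right)}{\left(-4\right) 4 - 34} = \frac{-42 + \left(-1 + 8\right) 18}{-16 - 34} = \frac{-42 + 7 \cdot 18}{-50} = \left(-42 + 126\right) \left(- \frac{1}{50}\right) = 84 \left(- \frac{1}{50}\right) = - \frac{42}{25} \approx -1.68$)
$109 a + A = 109 \left(- \frac{42}{25}\right) - \frac{46}{3} = - \frac{4578}{25} - \frac{46}{3} = - \frac{14884}{75}$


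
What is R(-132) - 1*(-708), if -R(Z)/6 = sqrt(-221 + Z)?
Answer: 708 - 6*I*sqrt(353) ≈ 708.0 - 112.73*I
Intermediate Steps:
R(Z) = -6*sqrt(-221 + Z)
R(-132) - 1*(-708) = -6*sqrt(-221 - 132) - 1*(-708) = -6*I*sqrt(353) + 708 = 708 - 6*I*sqrt(353)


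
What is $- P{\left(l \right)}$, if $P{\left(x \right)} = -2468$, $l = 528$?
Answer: $2468$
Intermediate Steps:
$- P{\left(l \right)} = \left(-1\right) \left(-2468\right) = 2468$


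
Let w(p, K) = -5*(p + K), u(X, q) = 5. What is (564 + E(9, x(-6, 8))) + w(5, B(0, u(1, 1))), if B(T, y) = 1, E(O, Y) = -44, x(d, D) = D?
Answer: 490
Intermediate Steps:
w(p, K) = -5*K - 5*p (w(p, K) = -5*(K + p) = -5*K - 5*p)
(564 + E(9, x(-6, 8))) + w(5, B(0, u(1, 1))) = (564 - 44) + (-5*1 - 5*5) = 520 + (-5 - 25) = 520 - 30 = 490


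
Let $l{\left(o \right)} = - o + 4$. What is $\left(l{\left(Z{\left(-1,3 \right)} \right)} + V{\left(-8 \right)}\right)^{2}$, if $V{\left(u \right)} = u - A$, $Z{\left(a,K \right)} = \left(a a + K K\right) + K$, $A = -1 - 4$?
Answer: $144$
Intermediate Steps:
$A = -5$
$Z{\left(a,K \right)} = K + K^{2} + a^{2}$ ($Z{\left(a,K \right)} = \left(a^{2} + K^{2}\right) + K = \left(K^{2} + a^{2}\right) + K = K + K^{2} + a^{2}$)
$l{\left(o \right)} = 4 - o$
$V{\left(u \right)} = 5 + u$ ($V{\left(u \right)} = u - -5 = u + 5 = 5 + u$)
$\left(l{\left(Z{\left(-1,3 \right)} \right)} + V{\left(-8 \right)}\right)^{2} = \left(\left(4 - \left(3 + 3^{2} + \left(-1\right)^{2}\right)\right) + \left(5 - 8\right)\right)^{2} = \left(\left(4 - \left(3 + 9 + 1\right)\right) - 3\right)^{2} = \left(\left(4 - 13\right) - 3\right)^{2} = \left(-9 - 3\right)^{2} = \left(-12\right)^{2} = 144$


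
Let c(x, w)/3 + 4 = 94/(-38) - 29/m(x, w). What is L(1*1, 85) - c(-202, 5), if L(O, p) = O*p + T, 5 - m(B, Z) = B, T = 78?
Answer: 239705/1311 ≈ 182.84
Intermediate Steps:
m(B, Z) = 5 - B
L(O, p) = 78 + O*p (L(O, p) = O*p + 78 = 78 + O*p)
c(x, w) = -369/19 - 87/(5 - x) (c(x, w) = -12 + 3*(94/(-38) - 29/(5 - x)) = -12 + 3*(94*(-1/38) - 29/(5 - x)) = -12 + 3*(-47/19 - 29/(5 - x)) = -12 + (-141/19 - 87/(5 - x)) = -369/19 - 87/(5 - x))
L(1*1, 85) - c(-202, 5) = (78 + (1*1)*85) - 3*(1166 - 123*(-202))/(19*(-5 - 202)) = (78 + 1*85) - 3*(1166 + 24846)/(19*(-207)) = (78 + 85) - 3*(-1)*26012/(19*207) = 163 - 1*(-26012/1311) = 163 + 26012/1311 = 239705/1311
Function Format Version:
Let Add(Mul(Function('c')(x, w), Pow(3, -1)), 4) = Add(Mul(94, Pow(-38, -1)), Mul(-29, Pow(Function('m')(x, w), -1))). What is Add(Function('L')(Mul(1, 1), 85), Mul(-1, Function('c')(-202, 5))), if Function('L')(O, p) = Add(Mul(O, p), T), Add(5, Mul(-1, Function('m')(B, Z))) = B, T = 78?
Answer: Rational(239705, 1311) ≈ 182.84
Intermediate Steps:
Function('m')(B, Z) = Add(5, Mul(-1, B))
Function('L')(O, p) = Add(78, Mul(O, p)) (Function('L')(O, p) = Add(Mul(O, p), 78) = Add(78, Mul(O, p)))
Function('c')(x, w) = Add(Rational(-369, 19), Mul(-87, Pow(Add(5, Mul(-1, x)), -1))) (Function('c')(x, w) = Add(-12, Mul(3, Add(Mul(94, Pow(-38, -1)), Mul(-29, Pow(Add(5, Mul(-1, x)), -1))))) = Add(-12, Mul(3, Add(Mul(94, Rational(-1, 38)), Mul(-29, Pow(Add(5, Mul(-1, x)), -1))))) = Add(-12, Mul(3, Add(Rational(-47, 19), Mul(-29, Pow(Add(5, Mul(-1, x)), -1))))) = Add(-12, Add(Rational(-141, 19), Mul(-87, Pow(Add(5, Mul(-1, x)), -1)))) = Add(Rational(-369, 19), Mul(-87, Pow(Add(5, Mul(-1, x)), -1))))
Add(Function('L')(Mul(1, 1), 85), Mul(-1, Function('c')(-202, 5))) = Add(Add(78, Mul(Mul(1, 1), 85)), Mul(-1, Mul(Rational(3, 19), Pow(Add(-5, -202), -1), Add(1166, Mul(-123, -202))))) = Add(Add(78, Mul(1, 85)), Mul(-1, Mul(Rational(3, 19), Pow(-207, -1), Add(1166, 24846)))) = Add(Add(78, 85), Mul(-1, Mul(Rational(3, 19), Rational(-1, 207), 26012))) = Add(163, Mul(-1, Rational(-26012, 1311))) = Add(163, Rational(26012, 1311)) = Rational(239705, 1311)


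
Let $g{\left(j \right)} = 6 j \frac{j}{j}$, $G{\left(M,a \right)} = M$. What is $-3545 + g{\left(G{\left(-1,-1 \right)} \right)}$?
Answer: $-3551$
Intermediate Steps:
$g{\left(j \right)} = 6 j$ ($g{\left(j \right)} = 6 j 1 = 6 j$)
$-3545 + g{\left(G{\left(-1,-1 \right)} \right)} = -3545 + 6 \left(-1\right) = -3545 - 6 = -3551$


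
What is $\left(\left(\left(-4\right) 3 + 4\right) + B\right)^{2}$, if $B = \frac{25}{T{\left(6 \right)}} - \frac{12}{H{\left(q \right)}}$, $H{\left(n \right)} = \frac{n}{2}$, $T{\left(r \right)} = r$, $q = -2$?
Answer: $\frac{2401}{36} \approx 66.694$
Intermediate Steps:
$H{\left(n \right)} = \frac{n}{2}$ ($H{\left(n \right)} = n \frac{1}{2} = \frac{n}{2}$)
$B = \frac{97}{6}$ ($B = \frac{25}{6} - \frac{12}{\frac{1}{2} \left(-2\right)} = 25 \cdot \frac{1}{6} - \frac{12}{-1} = \frac{25}{6} - -12 = \frac{25}{6} + 12 = \frac{97}{6} \approx 16.167$)
$\left(\left(\left(-4\right) 3 + 4\right) + B\right)^{2} = \left(\left(\left(-4\right) 3 + 4\right) + \frac{97}{6}\right)^{2} = \left(\left(-12 + 4\right) + \frac{97}{6}\right)^{2} = \left(-8 + \frac{97}{6}\right)^{2} = \left(\frac{49}{6}\right)^{2} = \frac{2401}{36}$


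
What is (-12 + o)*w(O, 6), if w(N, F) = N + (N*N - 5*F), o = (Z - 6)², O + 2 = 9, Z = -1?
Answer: 962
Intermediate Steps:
O = 7 (O = -2 + 9 = 7)
o = 49 (o = (-1 - 6)² = (-7)² = 49)
w(N, F) = N + N² - 5*F (w(N, F) = N + (N² - 5*F) = N + N² - 5*F)
(-12 + o)*w(O, 6) = (-12 + 49)*(7 + 7² - 5*6) = 37*(7 + 49 - 30) = 37*26 = 962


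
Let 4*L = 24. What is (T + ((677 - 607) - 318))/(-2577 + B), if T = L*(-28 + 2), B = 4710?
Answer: -404/2133 ≈ -0.18940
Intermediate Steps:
L = 6 (L = (¼)*24 = 6)
T = -156 (T = 6*(-28 + 2) = 6*(-26) = -156)
(T + ((677 - 607) - 318))/(-2577 + B) = (-156 + ((677 - 607) - 318))/(-2577 + 4710) = (-156 + (70 - 318))/2133 = (-156 - 248)*(1/2133) = -404*1/2133 = -404/2133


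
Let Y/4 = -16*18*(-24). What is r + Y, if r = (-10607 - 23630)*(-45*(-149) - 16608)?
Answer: 339076659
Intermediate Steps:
r = 339049011 (r = -34237*(6705 - 16608) = -34237*(-9903) = 339049011)
Y = 27648 (Y = 4*(-16*18*(-24)) = 4*(-288*(-24)) = 4*6912 = 27648)
r + Y = 339049011 + 27648 = 339076659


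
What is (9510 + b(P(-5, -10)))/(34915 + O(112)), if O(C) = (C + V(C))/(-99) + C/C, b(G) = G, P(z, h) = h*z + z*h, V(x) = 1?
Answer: 951390/3456571 ≈ 0.27524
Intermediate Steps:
P(z, h) = 2*h*z (P(z, h) = h*z + h*z = 2*h*z)
O(C) = 98/99 - C/99 (O(C) = (C + 1)/(-99) + C/C = (1 + C)*(-1/99) + 1 = (-1/99 - C/99) + 1 = 98/99 - C/99)
(9510 + b(P(-5, -10)))/(34915 + O(112)) = (9510 + 2*(-10)*(-5))/(34915 + (98/99 - 1/99*112)) = (9510 + 100)/(34915 + (98/99 - 112/99)) = 9610/(34915 - 14/99) = 9610/(3456571/99) = 9610*(99/3456571) = 951390/3456571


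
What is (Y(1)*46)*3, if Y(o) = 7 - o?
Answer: 828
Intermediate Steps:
(Y(1)*46)*3 = ((7 - 1*1)*46)*3 = ((7 - 1)*46)*3 = (6*46)*3 = 276*3 = 828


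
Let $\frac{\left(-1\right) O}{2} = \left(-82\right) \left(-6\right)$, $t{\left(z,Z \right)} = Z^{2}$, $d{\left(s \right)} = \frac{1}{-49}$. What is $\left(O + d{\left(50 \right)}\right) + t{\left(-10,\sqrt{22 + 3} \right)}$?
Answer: $- \frac{46992}{49} \approx -959.02$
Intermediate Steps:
$d{\left(s \right)} = - \frac{1}{49}$
$O = -984$ ($O = - 2 \left(\left(-82\right) \left(-6\right)\right) = \left(-2\right) 492 = -984$)
$\left(O + d{\left(50 \right)}\right) + t{\left(-10,\sqrt{22 + 3} \right)} = \left(-984 - \frac{1}{49}\right) + \left(\sqrt{22 + 3}\right)^{2} = - \frac{48217}{49} + \left(\sqrt{25}\right)^{2} = - \frac{48217}{49} + 5^{2} = - \frac{48217}{49} + 25 = - \frac{46992}{49}$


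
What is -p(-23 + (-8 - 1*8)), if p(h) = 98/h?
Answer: 98/39 ≈ 2.5128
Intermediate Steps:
-p(-23 + (-8 - 1*8)) = -98/(-23 + (-8 - 1*8)) = -98/(-23 + (-8 - 8)) = -98/(-23 - 16) = -98/(-39) = -98*(-1)/39 = -1*(-98/39) = 98/39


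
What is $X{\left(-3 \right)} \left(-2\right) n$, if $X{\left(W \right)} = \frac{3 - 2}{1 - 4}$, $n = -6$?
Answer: $-4$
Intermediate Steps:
$X{\left(W \right)} = - \frac{1}{3}$ ($X{\left(W \right)} = 1 \frac{1}{-3} = 1 \left(- \frac{1}{3}\right) = - \frac{1}{3}$)
$X{\left(-3 \right)} \left(-2\right) n = \left(- \frac{1}{3}\right) \left(-2\right) \left(-6\right) = \frac{2}{3} \left(-6\right) = -4$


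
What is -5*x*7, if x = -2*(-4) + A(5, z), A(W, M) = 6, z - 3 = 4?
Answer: -490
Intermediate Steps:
z = 7 (z = 3 + 4 = 7)
x = 14 (x = -2*(-4) + 6 = 8 + 6 = 14)
-5*x*7 = -5*14*7 = -70*7 = -490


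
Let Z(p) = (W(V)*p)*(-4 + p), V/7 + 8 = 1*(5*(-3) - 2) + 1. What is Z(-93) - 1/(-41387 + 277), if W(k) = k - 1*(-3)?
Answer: -61190796149/41110 ≈ -1.4885e+6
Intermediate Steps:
V = -168 (V = -56 + 7*(1*(5*(-3) - 2) + 1) = -56 + 7*(1*(-15 - 2) + 1) = -56 + 7*(1*(-17) + 1) = -56 + 7*(-17 + 1) = -56 + 7*(-16) = -56 - 112 = -168)
W(k) = 3 + k (W(k) = k + 3 = 3 + k)
Z(p) = -165*p*(-4 + p) (Z(p) = ((3 - 168)*p)*(-4 + p) = (-165*p)*(-4 + p) = -165*p*(-4 + p))
Z(-93) - 1/(-41387 + 277) = 165*(-93)*(4 - 1*(-93)) - 1/(-41387 + 277) = 165*(-93)*(4 + 93) - 1/(-41110) = 165*(-93)*97 - 1*(-1/41110) = -1488465 + 1/41110 = -61190796149/41110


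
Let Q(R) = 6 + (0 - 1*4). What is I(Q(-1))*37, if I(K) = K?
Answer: 74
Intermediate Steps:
Q(R) = 2 (Q(R) = 6 + (0 - 4) = 6 - 4 = 2)
I(Q(-1))*37 = 2*37 = 74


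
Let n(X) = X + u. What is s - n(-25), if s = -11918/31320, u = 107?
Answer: -1290079/15660 ≈ -82.380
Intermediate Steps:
n(X) = 107 + X (n(X) = X + 107 = 107 + X)
s = -5959/15660 (s = -11918*1/31320 = -5959/15660 ≈ -0.38052)
s - n(-25) = -5959/15660 - (107 - 25) = -5959/15660 - 1*82 = -5959/15660 - 82 = -1290079/15660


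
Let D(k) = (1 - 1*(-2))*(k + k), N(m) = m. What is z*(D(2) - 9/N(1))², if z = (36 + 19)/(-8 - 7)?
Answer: -33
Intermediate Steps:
D(k) = 6*k (D(k) = (1 + 2)*(2*k) = 3*(2*k) = 6*k)
z = -11/3 (z = 55/(-15) = 55*(-1/15) = -11/3 ≈ -3.6667)
z*(D(2) - 9/N(1))² = -11*(6*2 - 9/1)²/3 = -11*(12 - 9*1)²/3 = -11*(12 - 9)²/3 = -11/3*3² = -11/3*9 = -33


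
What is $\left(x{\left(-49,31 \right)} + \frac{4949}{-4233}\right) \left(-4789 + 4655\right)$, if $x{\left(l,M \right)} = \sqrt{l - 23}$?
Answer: $\frac{663166}{4233} - 804 i \sqrt{2} \approx 156.67 - 1137.0 i$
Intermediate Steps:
$x{\left(l,M \right)} = \sqrt{-23 + l}$
$\left(x{\left(-49,31 \right)} + \frac{4949}{-4233}\right) \left(-4789 + 4655\right) = \left(\sqrt{-23 - 49} + \frac{4949}{-4233}\right) \left(-4789 + 4655\right) = \left(\sqrt{-72} + 4949 \left(- \frac{1}{4233}\right)\right) \left(-134\right) = \left(6 i \sqrt{2} - \frac{4949}{4233}\right) \left(-134\right) = \left(- \frac{4949}{4233} + 6 i \sqrt{2}\right) \left(-134\right) = \frac{663166}{4233} - 804 i \sqrt{2}$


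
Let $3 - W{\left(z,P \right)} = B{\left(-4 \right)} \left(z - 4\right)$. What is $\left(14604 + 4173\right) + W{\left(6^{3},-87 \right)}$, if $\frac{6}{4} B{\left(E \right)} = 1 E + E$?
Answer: $\frac{59732}{3} \approx 19911.0$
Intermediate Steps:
$B{\left(E \right)} = \frac{4 E}{3}$ ($B{\left(E \right)} = \frac{2 \left(1 E + E\right)}{3} = \frac{2 \left(E + E\right)}{3} = \frac{2 \cdot 2 E}{3} = \frac{4 E}{3}$)
$W{\left(z,P \right)} = - \frac{55}{3} + \frac{16 z}{3}$ ($W{\left(z,P \right)} = 3 - \frac{4}{3} \left(-4\right) \left(z - 4\right) = 3 - - \frac{16 \left(-4 + z\right)}{3} = 3 - \left(\frac{64}{3} - \frac{16 z}{3}\right) = 3 + \left(- \frac{64}{3} + \frac{16 z}{3}\right) = - \frac{55}{3} + \frac{16 z}{3}$)
$\left(14604 + 4173\right) + W{\left(6^{3},-87 \right)} = \left(14604 + 4173\right) - \left(\frac{55}{3} - \frac{16 \cdot 6^{3}}{3}\right) = 18777 + \left(- \frac{55}{3} + \frac{16}{3} \cdot 216\right) = 18777 + \left(- \frac{55}{3} + 1152\right) = 18777 + \frac{3401}{3} = \frac{59732}{3}$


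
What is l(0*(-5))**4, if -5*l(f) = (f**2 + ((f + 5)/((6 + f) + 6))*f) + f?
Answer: 0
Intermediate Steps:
l(f) = -f/5 - f**2/5 - f*(5 + f)/(5*(12 + f)) (l(f) = -((f**2 + ((f + 5)/((6 + f) + 6))*f) + f)/5 = -((f**2 + ((5 + f)/(12 + f))*f) + f)/5 = -((f**2 + f*(5 + f)/(12 + f)) + f)/5 = -(f + f**2 + f*(5 + f)/(12 + f))/5 = -f/5 - f**2/5 - f*(5 + f)/(5*(12 + f)))
l(0*(-5))**4 = (-0*(-5)*(17 + (0*(-5))**2 + 14*(0*(-5)))/(60 + 5*(0*(-5))))**4 = (-1*0*(17 + 0**2 + 14*0)/(60 + 5*0))**4 = (-1*0*(17 + 0 + 0)/(60 + 0))**4 = (-1*0*17/60)**4 = (-1*0*1/60*17)**4 = 0**4 = 0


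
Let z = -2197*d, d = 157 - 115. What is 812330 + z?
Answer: 720056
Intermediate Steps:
d = 42
z = -92274 (z = -2197*42 = -92274)
812330 + z = 812330 - 92274 = 720056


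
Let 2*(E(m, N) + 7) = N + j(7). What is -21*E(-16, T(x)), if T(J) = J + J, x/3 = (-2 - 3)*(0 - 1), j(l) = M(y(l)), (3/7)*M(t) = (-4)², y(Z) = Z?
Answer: -560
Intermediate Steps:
M(t) = 112/3 (M(t) = (7/3)*(-4)² = (7/3)*16 = 112/3)
j(l) = 112/3
x = 15 (x = 3*((-2 - 3)*(0 - 1)) = 3*(-5*(-1)) = 3*5 = 15)
T(J) = 2*J
E(m, N) = 35/3 + N/2 (E(m, N) = -7 + (N + 112/3)/2 = -7 + (112/3 + N)/2 = -7 + (56/3 + N/2) = 35/3 + N/2)
-21*E(-16, T(x)) = -21*(35/3 + (2*15)/2) = -21*(35/3 + (½)*30) = -21*(35/3 + 15) = -21*80/3 = -560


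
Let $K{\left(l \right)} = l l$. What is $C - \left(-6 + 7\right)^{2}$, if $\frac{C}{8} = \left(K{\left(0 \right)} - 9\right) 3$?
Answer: $-217$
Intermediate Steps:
$K{\left(l \right)} = l^{2}$
$C = -216$ ($C = 8 \left(0^{2} - 9\right) 3 = 8 \left(0 - 9\right) 3 = 8 \left(\left(-9\right) 3\right) = 8 \left(-27\right) = -216$)
$C - \left(-6 + 7\right)^{2} = -216 - \left(-6 + 7\right)^{2} = -216 - 1^{2} = -216 - 1 = -217$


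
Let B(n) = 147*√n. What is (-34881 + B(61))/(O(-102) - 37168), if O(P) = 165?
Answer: 34881/37003 - 147*√61/37003 ≈ 0.91163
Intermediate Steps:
(-34881 + B(61))/(O(-102) - 37168) = (-34881 + 147*√61)/(165 - 37168) = (-34881 + 147*√61)/(-37003) = (-34881 + 147*√61)*(-1/37003) = 34881/37003 - 147*√61/37003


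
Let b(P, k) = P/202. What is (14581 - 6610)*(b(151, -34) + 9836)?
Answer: 15838560333/202 ≈ 7.8409e+7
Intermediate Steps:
b(P, k) = P/202 (b(P, k) = P*(1/202) = P/202)
(14581 - 6610)*(b(151, -34) + 9836) = (14581 - 6610)*((1/202)*151 + 9836) = 7971*(151/202 + 9836) = 7971*(1987023/202) = 15838560333/202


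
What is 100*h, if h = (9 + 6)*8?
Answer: 12000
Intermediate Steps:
h = 120 (h = 15*8 = 120)
100*h = 100*120 = 12000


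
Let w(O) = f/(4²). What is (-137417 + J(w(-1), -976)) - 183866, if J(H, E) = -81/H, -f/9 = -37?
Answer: -11887615/37 ≈ -3.2129e+5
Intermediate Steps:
f = 333 (f = -9*(-37) = 333)
w(O) = 333/16 (w(O) = 333/(4²) = 333/16)
(-137417 + J(w(-1), -976)) - 183866 = (-137417 - 81/333/16) - 183866 = (-137417 - 81*16/333) - 183866 = (-137417 - 144/37) - 183866 = -5084573/37 - 183866 = -11887615/37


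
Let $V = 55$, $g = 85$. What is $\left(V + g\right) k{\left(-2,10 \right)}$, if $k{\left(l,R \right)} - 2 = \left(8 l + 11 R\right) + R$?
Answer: $14840$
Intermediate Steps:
$k{\left(l,R \right)} = 2 + 8 l + 12 R$ ($k{\left(l,R \right)} = 2 + \left(\left(8 l + 11 R\right) + R\right) = 2 + \left(8 l + 12 R\right) = 2 + 8 l + 12 R$)
$\left(V + g\right) k{\left(-2,10 \right)} = \left(55 + 85\right) \left(2 + 8 \left(-2\right) + 12 \cdot 10\right) = 140 \left(2 - 16 + 120\right) = 140 \cdot 106 = 14840$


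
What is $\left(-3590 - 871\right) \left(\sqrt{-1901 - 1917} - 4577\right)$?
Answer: $20417997 - 4461 i \sqrt{3818} \approx 2.0418 \cdot 10^{7} - 2.7565 \cdot 10^{5} i$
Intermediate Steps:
$\left(-3590 - 871\right) \left(\sqrt{-1901 - 1917} - 4577\right) = - 4461 \left(\sqrt{-1901 - 1917} - 4577\right) = - 4461 \left(\sqrt{-3818} - 4577\right) = - 4461 \left(i \sqrt{3818} - 4577\right) = - 4461 \left(-4577 + i \sqrt{3818}\right) = 20417997 - 4461 i \sqrt{3818}$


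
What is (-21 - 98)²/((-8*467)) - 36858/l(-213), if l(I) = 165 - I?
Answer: -23842391/235368 ≈ -101.30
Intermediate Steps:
(-21 - 98)²/((-8*467)) - 36858/l(-213) = (-21 - 98)²/((-8*467)) - 36858/(165 - 1*(-213)) = (-119)²/(-3736) - 36858/(165 + 213) = 14161*(-1/3736) - 36858/378 = -14161/3736 - 36858*1/378 = -14161/3736 - 6143/63 = -23842391/235368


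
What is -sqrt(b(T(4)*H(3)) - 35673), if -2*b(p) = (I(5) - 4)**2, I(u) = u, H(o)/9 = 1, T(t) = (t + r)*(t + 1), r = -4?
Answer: -I*sqrt(142694)/2 ≈ -188.87*I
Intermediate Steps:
T(t) = (1 + t)*(-4 + t) (T(t) = (t - 4)*(t + 1) = (-4 + t)*(1 + t) = (1 + t)*(-4 + t))
H(o) = 9 (H(o) = 9*1 = 9)
b(p) = -1/2 (b(p) = -(5 - 4)**2/2 = -1/2*1**2 = -1/2*1 = -1/2)
-sqrt(b(T(4)*H(3)) - 35673) = -sqrt(-1/2 - 35673) = -sqrt(-71347/2) = -I*sqrt(142694)/2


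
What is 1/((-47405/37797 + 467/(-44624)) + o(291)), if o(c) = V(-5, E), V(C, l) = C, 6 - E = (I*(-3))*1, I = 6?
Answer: -1686653328/10566318559 ≈ -0.15963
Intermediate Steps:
E = 24 (E = 6 - 6*(-3) = 6 - (-18) = 6 - 1*(-18) = 6 + 18 = 24)
o(c) = -5
1/((-47405/37797 + 467/(-44624)) + o(291)) = 1/((-47405/37797 + 467/(-44624)) - 5) = 1/((-47405*1/37797 + 467*(-1/44624)) - 5) = 1/((-47405/37797 - 467/44624) - 5) = 1/(-2133051919/1686653328 - 5) = 1/(-10566318559/1686653328) = -1686653328/10566318559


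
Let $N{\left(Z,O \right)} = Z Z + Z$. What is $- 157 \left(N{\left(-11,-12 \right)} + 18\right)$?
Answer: $-20096$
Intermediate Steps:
$N{\left(Z,O \right)} = Z + Z^{2}$ ($N{\left(Z,O \right)} = Z^{2} + Z = Z + Z^{2}$)
$- 157 \left(N{\left(-11,-12 \right)} + 18\right) = - 157 \left(- 11 \left(1 - 11\right) + 18\right) = - 157 \left(\left(-11\right) \left(-10\right) + 18\right) = - 157 \left(110 + 18\right) = \left(-157\right) 128 = -20096$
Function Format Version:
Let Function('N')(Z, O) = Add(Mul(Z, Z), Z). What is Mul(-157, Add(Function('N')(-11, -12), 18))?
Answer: -20096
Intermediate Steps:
Function('N')(Z, O) = Add(Z, Pow(Z, 2)) (Function('N')(Z, O) = Add(Pow(Z, 2), Z) = Add(Z, Pow(Z, 2)))
Mul(-157, Add(Function('N')(-11, -12), 18)) = Mul(-157, Add(Mul(-11, Add(1, -11)), 18)) = Mul(-157, Add(Mul(-11, -10), 18)) = Mul(-157, Add(110, 18)) = Mul(-157, 128) = -20096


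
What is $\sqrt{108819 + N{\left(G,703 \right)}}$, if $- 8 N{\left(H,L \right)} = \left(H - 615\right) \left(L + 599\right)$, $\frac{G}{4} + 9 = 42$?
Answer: $\frac{3 \sqrt{83301}}{2} \approx 432.93$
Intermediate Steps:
$G = 132$ ($G = -36 + 4 \cdot 42 = -36 + 168 = 132$)
$N{\left(H,L \right)} = - \frac{\left(-615 + H\right) \left(599 + L\right)}{8}$ ($N{\left(H,L \right)} = - \frac{\left(H - 615\right) \left(L + 599\right)}{8} = - \frac{\left(-615 + H\right) \left(599 + L\right)}{8}$)
$\sqrt{108819 + N{\left(G,703 \right)}} = \sqrt{108819 + \left(\frac{368385}{8} - \frac{19767}{2} + \frac{615}{8} \cdot 703 - \frac{33}{2} \cdot 703\right)} = \sqrt{108819 + \left(\frac{368385}{8} - \frac{19767}{2} + \frac{432345}{8} - \frac{23199}{2}\right)} = \sqrt{108819 + \frac{314433}{4}} = \sqrt{\frac{749709}{4}} = \frac{3 \sqrt{83301}}{2}$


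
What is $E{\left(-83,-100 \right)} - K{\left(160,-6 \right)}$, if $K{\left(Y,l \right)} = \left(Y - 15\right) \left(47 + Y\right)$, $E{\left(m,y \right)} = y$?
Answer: $-30115$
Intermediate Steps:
$K{\left(Y,l \right)} = \left(-15 + Y\right) \left(47 + Y\right)$
$E{\left(-83,-100 \right)} - K{\left(160,-6 \right)} = -100 - \left(-705 + 160^{2} + 32 \cdot 160\right) = -100 - \left(-705 + 25600 + 5120\right) = -100 - 30015 = -30115$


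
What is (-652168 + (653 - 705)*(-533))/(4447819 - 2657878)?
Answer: -624452/1789941 ≈ -0.34887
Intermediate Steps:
(-652168 + (653 - 705)*(-533))/(4447819 - 2657878) = (-652168 - 52*(-533))/1789941 = (-652168 + 27716)*(1/1789941) = -624452*1/1789941 = -624452/1789941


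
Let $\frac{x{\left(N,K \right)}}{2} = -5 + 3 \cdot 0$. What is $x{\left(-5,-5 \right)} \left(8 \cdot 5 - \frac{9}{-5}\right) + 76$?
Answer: $-342$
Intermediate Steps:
$x{\left(N,K \right)} = -10$ ($x{\left(N,K \right)} = 2 \left(-5 + 3 \cdot 0\right) = 2 \left(-5 + 0\right) = 2 \left(-5\right) = -10$)
$x{\left(-5,-5 \right)} \left(8 \cdot 5 - \frac{9}{-5}\right) + 76 = - 10 \left(8 \cdot 5 - \frac{9}{-5}\right) + 76 = - 10 \left(40 - - \frac{9}{5}\right) + 76 = - 10 \left(40 + \frac{9}{5}\right) + 76 = \left(-10\right) \frac{209}{5} + 76 = -418 + 76 = -342$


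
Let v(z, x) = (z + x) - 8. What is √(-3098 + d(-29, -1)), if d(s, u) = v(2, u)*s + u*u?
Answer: I*√2894 ≈ 53.796*I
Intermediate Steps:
v(z, x) = -8 + x + z (v(z, x) = (x + z) - 8 = -8 + x + z)
d(s, u) = u² + s*(-6 + u) (d(s, u) = (-8 + u + 2)*s + u*u = (-6 + u)*s + u² = s*(-6 + u) + u² = u² + s*(-6 + u))
√(-3098 + d(-29, -1)) = √(-3098 + ((-1)² - 29*(-6 - 1))) = √(-3098 + (1 - 29*(-7))) = √(-3098 + (1 + 203)) = √(-3098 + 204) = √(-2894) = I*√2894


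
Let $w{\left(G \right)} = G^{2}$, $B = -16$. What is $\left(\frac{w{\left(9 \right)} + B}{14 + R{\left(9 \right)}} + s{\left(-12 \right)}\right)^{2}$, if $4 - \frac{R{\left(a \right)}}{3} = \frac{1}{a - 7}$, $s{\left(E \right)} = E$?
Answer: $\frac{209764}{2401} \approx 87.365$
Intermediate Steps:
$R{\left(a \right)} = 12 - \frac{3}{-7 + a}$ ($R{\left(a \right)} = 12 - \frac{3}{a - 7} = 12 - \frac{3}{-7 + a}$)
$\left(\frac{w{\left(9 \right)} + B}{14 + R{\left(9 \right)}} + s{\left(-12 \right)}\right)^{2} = \left(\frac{9^{2} - 16}{14 + \frac{3 \left(-29 + 4 \cdot 9\right)}{-7 + 9}} - 12\right)^{2} = \left(\frac{81 - 16}{14 + \frac{3 \left(-29 + 36\right)}{2}} - 12\right)^{2} = \left(\frac{65}{14 + 3 \cdot \frac{1}{2} \cdot 7} - 12\right)^{2} = \left(\frac{65}{14 + \frac{21}{2}} - 12\right)^{2} = \left(\frac{65}{\frac{49}{2}} - 12\right)^{2} = \left(65 \cdot \frac{2}{49} - 12\right)^{2} = \left(\frac{130}{49} - 12\right)^{2} = \left(- \frac{458}{49}\right)^{2} = \frac{209764}{2401}$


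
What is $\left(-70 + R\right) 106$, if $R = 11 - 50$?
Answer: $-11554$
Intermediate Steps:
$R = -39$ ($R = 11 - 50 = -39$)
$\left(-70 + R\right) 106 = \left(-70 - 39\right) 106 = \left(-109\right) 106 = -11554$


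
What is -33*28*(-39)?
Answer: 36036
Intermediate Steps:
-33*28*(-39) = -924*(-39) = -1*(-36036) = 36036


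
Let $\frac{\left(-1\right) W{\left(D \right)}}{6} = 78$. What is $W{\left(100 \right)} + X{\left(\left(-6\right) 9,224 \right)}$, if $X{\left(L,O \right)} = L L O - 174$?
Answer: $652542$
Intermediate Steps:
$X{\left(L,O \right)} = -174 + O L^{2}$ ($X{\left(L,O \right)} = L^{2} O - 174 = O L^{2} - 174 = -174 + O L^{2}$)
$W{\left(D \right)} = -468$ ($W{\left(D \right)} = \left(-6\right) 78 = -468$)
$W{\left(100 \right)} + X{\left(\left(-6\right) 9,224 \right)} = -468 - \left(174 - 224 \left(\left(-6\right) 9\right)^{2}\right) = -468 - \left(174 - 224 \left(-54\right)^{2}\right) = -468 + \left(-174 + 224 \cdot 2916\right) = -468 + \left(-174 + 653184\right) = -468 + 653010 = 652542$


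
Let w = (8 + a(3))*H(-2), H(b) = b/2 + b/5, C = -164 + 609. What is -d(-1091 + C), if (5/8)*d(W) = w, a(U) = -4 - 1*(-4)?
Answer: 448/25 ≈ 17.920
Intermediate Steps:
C = 445
H(b) = 7*b/10 (H(b) = b*(½) + b*(⅕) = b/2 + b/5 = 7*b/10)
a(U) = 0 (a(U) = -4 + 4 = 0)
w = -56/5 (w = (8 + 0)*((7/10)*(-2)) = 8*(-7/5) = -56/5 ≈ -11.200)
d(W) = -448/25 (d(W) = (8/5)*(-56/5) = -448/25)
-d(-1091 + C) = -1*(-448/25) = 448/25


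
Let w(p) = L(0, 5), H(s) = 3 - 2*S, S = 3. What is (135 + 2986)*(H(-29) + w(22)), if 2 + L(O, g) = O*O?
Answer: -15605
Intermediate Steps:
L(O, g) = -2 + O**2 (L(O, g) = -2 + O*O = -2 + O**2)
H(s) = -3 (H(s) = 3 - 2*3 = 3 - 6 = -3)
w(p) = -2 (w(p) = -2 + 0**2 = -2 + 0 = -2)
(135 + 2986)*(H(-29) + w(22)) = (135 + 2986)*(-3 - 2) = 3121*(-5) = -15605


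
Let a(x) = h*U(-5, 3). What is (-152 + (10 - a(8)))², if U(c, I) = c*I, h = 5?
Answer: 4489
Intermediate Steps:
U(c, I) = I*c
a(x) = -75 (a(x) = 5*(3*(-5)) = 5*(-15) = -75)
(-152 + (10 - a(8)))² = (-152 + (10 - 1*(-75)))² = (-152 + (10 + 75))² = (-152 + 85)² = (-67)² = 4489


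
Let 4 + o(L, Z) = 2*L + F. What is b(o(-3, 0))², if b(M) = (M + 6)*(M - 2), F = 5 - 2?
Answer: 81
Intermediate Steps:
F = 3
o(L, Z) = -1 + 2*L (o(L, Z) = -4 + (2*L + 3) = -4 + (3 + 2*L) = -1 + 2*L)
b(M) = (-2 + M)*(6 + M) (b(M) = (6 + M)*(-2 + M) = (-2 + M)*(6 + M))
b(o(-3, 0))² = (-12 + (-1 + 2*(-3))² + 4*(-1 + 2*(-3)))² = (-12 + (-1 - 6)² + 4*(-1 - 6))² = (-12 + (-7)² + 4*(-7))² = (-12 + 49 - 28)² = 9² = 81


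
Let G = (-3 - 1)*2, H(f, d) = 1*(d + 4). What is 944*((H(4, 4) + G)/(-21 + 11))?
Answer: 0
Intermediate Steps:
H(f, d) = 4 + d (H(f, d) = 1*(4 + d) = 4 + d)
G = -8 (G = -4*2 = -8)
944*((H(4, 4) + G)/(-21 + 11)) = 944*(((4 + 4) - 8)/(-21 + 11)) = 944*((8 - 8)/(-10)) = 944*(0*(-1/10)) = 944*0 = 0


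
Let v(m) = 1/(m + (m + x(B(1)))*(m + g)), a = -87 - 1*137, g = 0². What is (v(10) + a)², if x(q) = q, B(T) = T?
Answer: 722480641/14400 ≈ 50172.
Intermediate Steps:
g = 0
a = -224 (a = -87 - 137 = -224)
v(m) = 1/(m + m*(1 + m)) (v(m) = 1/(m + (m + 1)*(m + 0)) = 1/(m + (1 + m)*m) = 1/(m + m*(1 + m)))
(v(10) + a)² = (1/(10*(2 + 10)) - 224)² = ((⅒)/12 - 224)² = ((⅒)*(1/12) - 224)² = (1/120 - 224)² = (-26879/120)² = 722480641/14400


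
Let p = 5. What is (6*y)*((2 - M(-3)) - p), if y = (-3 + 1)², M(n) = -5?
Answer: 48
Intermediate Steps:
y = 4 (y = (-2)² = 4)
(6*y)*((2 - M(-3)) - p) = (6*4)*((2 - 1*(-5)) - 1*5) = 24*((2 + 5) - 5) = 24*(7 - 5) = 24*2 = 48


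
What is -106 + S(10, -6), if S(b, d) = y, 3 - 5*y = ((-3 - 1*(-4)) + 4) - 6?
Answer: -526/5 ≈ -105.20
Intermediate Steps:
y = ⅘ (y = ⅗ - (((-3 - 1*(-4)) + 4) - 6)/5 = ⅗ - (((-3 + 4) + 4) - 6)/5 = ⅗ - ((1 + 4) - 6)/5 = ⅗ - (5 - 6)/5 = ⅗ - ⅕*(-1) = ⅗ + ⅕ = ⅘ ≈ 0.80000)
S(b, d) = ⅘
-106 + S(10, -6) = -106 + ⅘ = -526/5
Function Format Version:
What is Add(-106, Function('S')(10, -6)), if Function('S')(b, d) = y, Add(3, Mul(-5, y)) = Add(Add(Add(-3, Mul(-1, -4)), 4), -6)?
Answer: Rational(-526, 5) ≈ -105.20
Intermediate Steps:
y = Rational(4, 5) (y = Add(Rational(3, 5), Mul(Rational(-1, 5), Add(Add(Add(-3, Mul(-1, -4)), 4), -6))) = Add(Rational(3, 5), Mul(Rational(-1, 5), Add(Add(Add(-3, 4), 4), -6))) = Add(Rational(3, 5), Mul(Rational(-1, 5), Add(Add(1, 4), -6))) = Add(Rational(3, 5), Mul(Rational(-1, 5), Add(5, -6))) = Add(Rational(3, 5), Mul(Rational(-1, 5), -1)) = Add(Rational(3, 5), Rational(1, 5)) = Rational(4, 5) ≈ 0.80000)
Function('S')(b, d) = Rational(4, 5)
Add(-106, Function('S')(10, -6)) = Add(-106, Rational(4, 5)) = Rational(-526, 5)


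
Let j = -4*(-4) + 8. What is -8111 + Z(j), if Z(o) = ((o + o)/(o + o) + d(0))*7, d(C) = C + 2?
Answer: -8090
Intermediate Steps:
j = 24 (j = 16 + 8 = 24)
d(C) = 2 + C
Z(o) = 21 (Z(o) = ((o + o)/(o + o) + (2 + 0))*7 = ((2*o)/((2*o)) + 2)*7 = ((2*o)*(1/(2*o)) + 2)*7 = (1 + 2)*7 = 3*7 = 21)
-8111 + Z(j) = -8111 + 21 = -8090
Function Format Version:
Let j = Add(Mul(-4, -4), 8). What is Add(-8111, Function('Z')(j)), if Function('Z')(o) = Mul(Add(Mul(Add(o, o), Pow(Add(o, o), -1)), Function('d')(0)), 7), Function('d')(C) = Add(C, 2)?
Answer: -8090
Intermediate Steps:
j = 24 (j = Add(16, 8) = 24)
Function('d')(C) = Add(2, C)
Function('Z')(o) = 21 (Function('Z')(o) = Mul(Add(Mul(Add(o, o), Pow(Add(o, o), -1)), Add(2, 0)), 7) = Mul(Add(Mul(Mul(2, o), Pow(Mul(2, o), -1)), 2), 7) = Mul(Add(Mul(Mul(2, o), Mul(Rational(1, 2), Pow(o, -1))), 2), 7) = Mul(Add(1, 2), 7) = Mul(3, 7) = 21)
Add(-8111, Function('Z')(j)) = Add(-8111, 21) = -8090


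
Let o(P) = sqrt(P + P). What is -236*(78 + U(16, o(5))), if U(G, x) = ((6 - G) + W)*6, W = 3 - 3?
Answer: -4248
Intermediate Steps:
W = 0
o(P) = sqrt(2)*sqrt(P) (o(P) = sqrt(2*P) = sqrt(2)*sqrt(P))
U(G, x) = 36 - 6*G (U(G, x) = ((6 - G) + 0)*6 = (6 - G)*6 = 36 - 6*G)
-236*(78 + U(16, o(5))) = -236*(78 + (36 - 6*16)) = -236*(78 + (36 - 96)) = -236*(78 - 60) = -236*18 = -4248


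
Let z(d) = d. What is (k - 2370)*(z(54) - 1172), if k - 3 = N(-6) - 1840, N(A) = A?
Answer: 4710134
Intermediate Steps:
k = -1843 (k = 3 + (-6 - 1840) = 3 - 1846 = -1843)
(k - 2370)*(z(54) - 1172) = (-1843 - 2370)*(54 - 1172) = -4213*(-1118) = 4710134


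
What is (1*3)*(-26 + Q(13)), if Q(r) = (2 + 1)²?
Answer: -51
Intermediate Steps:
Q(r) = 9 (Q(r) = 3² = 9)
(1*3)*(-26 + Q(13)) = (1*3)*(-26 + 9) = 3*(-17) = -51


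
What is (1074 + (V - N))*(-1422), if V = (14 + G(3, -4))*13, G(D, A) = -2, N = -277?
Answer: -2142954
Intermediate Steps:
V = 156 (V = (14 - 2)*13 = 12*13 = 156)
(1074 + (V - N))*(-1422) = (1074 + (156 - 1*(-277)))*(-1422) = (1074 + (156 + 277))*(-1422) = (1074 + 433)*(-1422) = 1507*(-1422) = -2142954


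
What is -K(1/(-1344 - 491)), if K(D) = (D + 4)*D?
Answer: 7339/3367225 ≈ 0.0021795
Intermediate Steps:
K(D) = D*(4 + D) (K(D) = (4 + D)*D = D*(4 + D))
-K(1/(-1344 - 491)) = -(4 + 1/(-1344 - 491))/(-1344 - 491) = -(4 + 1/(-1835))/(-1835) = -(-1)*(4 - 1/1835)/1835 = -(-1)*7339/(1835*1835) = -1*(-7339/3367225) = 7339/3367225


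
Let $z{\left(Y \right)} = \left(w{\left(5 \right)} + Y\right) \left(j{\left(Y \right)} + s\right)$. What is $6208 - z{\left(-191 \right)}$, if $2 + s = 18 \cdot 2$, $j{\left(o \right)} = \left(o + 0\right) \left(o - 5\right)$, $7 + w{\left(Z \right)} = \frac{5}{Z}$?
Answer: $7387798$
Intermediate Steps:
$w{\left(Z \right)} = -7 + \frac{5}{Z}$
$j{\left(o \right)} = o \left(-5 + o\right)$
$s = 34$ ($s = -2 + 18 \cdot 2 = -2 + 36 = 34$)
$z{\left(Y \right)} = \left(-6 + Y\right) \left(34 + Y \left(-5 + Y\right)\right)$ ($z{\left(Y \right)} = \left(\left(-7 + \frac{5}{5}\right) + Y\right) \left(Y \left(-5 + Y\right) + 34\right) = \left(\left(-7 + 5 \cdot \frac{1}{5}\right) + Y\right) \left(34 + Y \left(-5 + Y\right)\right) = \left(\left(-7 + 1\right) + Y\right) \left(34 + Y \left(-5 + Y\right)\right) = \left(-6 + Y\right) \left(34 + Y \left(-5 + Y\right)\right)$)
$6208 - z{\left(-191 \right)} = 6208 - \left(-204 + \left(-191\right)^{3} - 11 \left(-191\right)^{2} + 64 \left(-191\right)\right) = 6208 - \left(-204 - 6967871 - 401291 - 12224\right) = 6208 - -7381590 = 6208 + 7381590 = 7387798$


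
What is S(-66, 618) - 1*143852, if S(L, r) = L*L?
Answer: -139496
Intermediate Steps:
S(L, r) = L²
S(-66, 618) - 1*143852 = (-66)² - 1*143852 = 4356 - 143852 = -139496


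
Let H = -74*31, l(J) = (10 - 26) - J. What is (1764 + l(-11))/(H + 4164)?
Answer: 1759/1870 ≈ 0.94064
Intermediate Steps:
l(J) = -16 - J
H = -2294
(1764 + l(-11))/(H + 4164) = (1764 + (-16 - 1*(-11)))/(-2294 + 4164) = (1764 + (-16 + 11))/1870 = (1764 - 5)*(1/1870) = 1759*(1/1870) = 1759/1870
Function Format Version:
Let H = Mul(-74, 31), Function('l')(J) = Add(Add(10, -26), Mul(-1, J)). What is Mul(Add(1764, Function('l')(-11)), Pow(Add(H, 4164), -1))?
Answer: Rational(1759, 1870) ≈ 0.94064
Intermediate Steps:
Function('l')(J) = Add(-16, Mul(-1, J))
H = -2294
Mul(Add(1764, Function('l')(-11)), Pow(Add(H, 4164), -1)) = Mul(Add(1764, Add(-16, Mul(-1, -11))), Pow(Add(-2294, 4164), -1)) = Mul(Add(1764, Add(-16, 11)), Pow(1870, -1)) = Mul(Add(1764, -5), Rational(1, 1870)) = Mul(1759, Rational(1, 1870)) = Rational(1759, 1870)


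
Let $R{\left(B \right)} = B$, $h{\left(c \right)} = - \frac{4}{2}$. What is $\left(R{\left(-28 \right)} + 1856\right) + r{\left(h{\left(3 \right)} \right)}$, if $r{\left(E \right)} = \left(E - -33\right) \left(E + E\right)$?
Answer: $1704$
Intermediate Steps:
$h{\left(c \right)} = -2$ ($h{\left(c \right)} = \left(-4\right) \frac{1}{2} = -2$)
$r{\left(E \right)} = 2 E \left(33 + E\right)$ ($r{\left(E \right)} = \left(E + 33\right) 2 E = \left(33 + E\right) 2 E = 2 E \left(33 + E\right)$)
$\left(R{\left(-28 \right)} + 1856\right) + r{\left(h{\left(3 \right)} \right)} = \left(-28 + 1856\right) + 2 \left(-2\right) \left(33 - 2\right) = 1828 + 2 \left(-2\right) 31 = 1828 - 124 = 1704$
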